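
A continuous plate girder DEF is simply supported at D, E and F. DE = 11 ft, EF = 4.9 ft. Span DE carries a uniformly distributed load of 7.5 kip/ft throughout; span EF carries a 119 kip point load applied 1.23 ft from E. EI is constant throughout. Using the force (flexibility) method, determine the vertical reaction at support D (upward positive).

Take M_E as the redundant. Released structure: two simple spans DE and EF with a hinge at E.
Discontinuity in slope at E on the released structure — sum the simple-span end rotations:
  span DE: UDL 7.5: wL³/(24EI) = 415.9/EI
  span EF: point load 119 at a = 1.23: Pab(L + b)/(6LEI) = 156.6/EI
  relative rotation θ_0 = (415.9 + 156.6)/EI = 572.5/EI
A unit hogging moment at E produces rotation L₁/(3EI) + L₂/(3EI) = 5.3/EI.
Slope continuity at E: θ_0 = M_E·5.3/EI, so M_E = 572.5/5.3 = 108 kip·ft (hogging).
Span DE, ΣM about D with M_E applied at E: R_E^{DE}·11 = 453.8 + 108, so R_E^{DE} = 51.07 kip and R_D = 82.5 − 51.07 = 31.43 kip.

R_D = 31.43 kip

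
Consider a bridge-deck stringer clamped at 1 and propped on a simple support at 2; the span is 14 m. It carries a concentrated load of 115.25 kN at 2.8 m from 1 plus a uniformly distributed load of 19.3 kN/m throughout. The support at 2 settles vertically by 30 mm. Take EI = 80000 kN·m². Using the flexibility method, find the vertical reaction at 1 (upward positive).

Remove the prop at 2; the released (primary) structure is a cantilever built in at 1.
Free-end deflection of the primary structure under the applied loading (downward +):
  point load 115.25 at a = 2.8: Pa²(3L − a)/(6EI) = 5903/EI
  UDL 19.3: wL⁴/(8EI) = 92679/EI
  δ_0 = 98582/EI
Flexibility coefficient — unit upward force at 2: δ_{22} = L³/(3EI) = 914.7/EI.
With EI = 80000 kN·m²: δ_0 = 1.2323 m and δ_{22} = 0.011433 m/kN.
Compatibility — the beam at 2 must follow the support down by 0.03 m: δ_0 − R_2·δ_{22} = 0.03, so R_2 = (1.2323 − 0.03)/0.011433 = 105.2 kN.
Vertical equilibrium: R_1 = ΣP − R_2 = 385.4 − 105.2 = 280.3 kN.

R_1 = 280.3 kN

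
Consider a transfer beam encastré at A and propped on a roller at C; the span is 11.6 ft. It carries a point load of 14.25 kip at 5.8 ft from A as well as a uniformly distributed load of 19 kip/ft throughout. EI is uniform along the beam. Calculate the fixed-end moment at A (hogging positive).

M_A = 350.6 kip·ft

Release the roller at C. Primary structure: cantilever fixed at A.
Free-end deflection of the primary structure under the applied loading (downward +):
  point load 14.25 at a = 5.8: Pa²(3L − a)/(6EI) = 2317/EI
  UDL 19: wL⁴/(8EI) = 43003/EI
  δ_0 = 45320/EI
Tip deflection under a unit load at C: L³/(3EI) = 520.3/EI.
Compatibility at C: δ_0 − R_C·δ_{CC} = 0, so R_C = 45320/520.3 = 87.1 kip.
Moment equilibrium about A: M_A = Σ(load moments about A) − R_C·L = 1361 − 87.1×11.6 = 350.6 kip·ft.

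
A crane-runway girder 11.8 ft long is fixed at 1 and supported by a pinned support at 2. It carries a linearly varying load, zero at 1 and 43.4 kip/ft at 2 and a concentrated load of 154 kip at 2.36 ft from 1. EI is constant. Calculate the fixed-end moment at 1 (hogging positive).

Choose R_2 as the redundant. The primary structure is the cantilever fixed at 1.
Downward deflection at the released point 2 due to the loads:
  triangular load, peak 43.4 at the free end: 11w₀L⁴/(120EI) = 77131/EI
  point load 154 at a = 2.36: Pa²(3L − a)/(6EI) = 4723/EI
  δ_0 = 81854/EI
Tip deflection under a unit load at 2: L³/(3EI) = 547.7/EI.
Compatibility at 2: δ_0 − R_2·δ_{22} = 0, so R_2 = 81854/547.7 = 149.5 kip.
Moment equilibrium about 1: M_1 = Σ(load moments about 1) − R_2·L = 2378 − 149.5×11.8 = 614.2 kip·ft.

M_1 = 614.2 kip·ft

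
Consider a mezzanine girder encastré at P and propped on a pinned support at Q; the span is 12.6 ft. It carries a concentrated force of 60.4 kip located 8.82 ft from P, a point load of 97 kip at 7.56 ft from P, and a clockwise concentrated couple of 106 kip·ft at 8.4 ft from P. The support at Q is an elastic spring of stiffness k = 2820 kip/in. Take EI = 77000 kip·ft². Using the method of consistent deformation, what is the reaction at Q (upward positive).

R_Q = 86.86 kip

Take the reaction at Q as the redundant and release it; the primary structure is a cantilever fixed at P.
Primary-structure tip deflection at Q by superposition:
  point load 60.4 at a = 8.82: Pa²(3L − a)/(6EI) = 22695/EI
  point load 97 at a = 7.56: Pa²(3L − a)/(6EI) = 27941/EI
  clockwise couple 106 at a = 8.4: M₀a(2L − a)/(2EI) = 7479/EI
  δ_0 = 58115/EI
Tip deflection under a unit load at Q: L³/(3EI) = 666.8/EI.
With EI = 77000 kip·ft²: δ_0 = 0.75474 ft and δ_{QQ} = 0.00866 ft/kip.
Compatibility — the spring shortens by R_Q/k under the reaction it provides: δ_0 − R_Q·δ_{QQ} = R_Q/k. With 1/k = 1/(2820×12) ft/kip = 0.00003 ft/kip, R_Q = δ_0 / (δ_{QQ} + 1/k) = 0.75474 / (0.00866 + 0.00003) = 86.86 kip.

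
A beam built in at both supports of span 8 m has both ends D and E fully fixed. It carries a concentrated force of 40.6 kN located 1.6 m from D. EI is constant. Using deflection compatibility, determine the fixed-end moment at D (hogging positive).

Release both end moments; the primary structure is a simply-supported span DE with redundants M_D and M_E.
On the primary (simply-supported) span, the end slopes from the loading are:
  at D: point load 40.6 at a = 1.6: Pab(L + b)/(6LEI) = 124.7/EI
  at E: point load 40.6 at a = 1.6: Pab(L + a)/(6LEI) = 83.15/EI
  θ_D0 = 124.7/EI,  θ_E0 = 83.15/EI
Flexibility coefficients: a unit moment at one end gives L/(3EI) there and L/(6EI) at the far end, so f₁₁ = f₂₂ = 2.667/EI and f₁₂ = f₂₁ = 1.333/EI.
Compatibility — zero rotation at each built-in end:
  2.667 M_D + 1.333 M_E = 124.7
  1.333 M_D + 2.667 M_E = 83.15
Solving the pair gives M_D = 41.57 kN·m and M_E = 10.39 kN·m (hogging).

M_D = 41.57 kN·m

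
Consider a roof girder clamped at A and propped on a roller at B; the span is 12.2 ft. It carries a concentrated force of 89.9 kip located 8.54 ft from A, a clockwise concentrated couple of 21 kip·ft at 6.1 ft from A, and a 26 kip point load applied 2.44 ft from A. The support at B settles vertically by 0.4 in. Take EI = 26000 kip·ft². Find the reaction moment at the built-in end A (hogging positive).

M_A = 210.2 kip·ft

Take the reaction at B as the redundant and release it; the primary structure is a cantilever fixed at A.
Primary-structure tip deflection at B by superposition:
  point load 89.9 at a = 8.54: Pa²(3L − a)/(6EI) = 30663/EI
  clockwise couple 21 at a = 6.1: M₀a(2L − a)/(2EI) = 1172/EI
  point load 26 at a = 2.44: Pa²(3L − a)/(6EI) = 881.3/EI
  δ_0 = 32716/EI
Tip deflection under a unit load at B: L³/(3EI) = 605.3/EI.
With EI = 26000 kip·ft²: δ_0 = 1.2583 ft and δ_{BB} = 0.02328 ft/kip.
Compatibility — the beam at B must follow the support down by 0.03333 ft: δ_0 − R_B·δ_{BB} = 0.03333, so R_B = (1.2583 − 0.03333)/0.02328 = 52.62 kip.
Moment equilibrium about A: M_A = Σ(load moments about A) − R_B·L = 852.2 − 52.62×12.2 = 210.2 kip·ft.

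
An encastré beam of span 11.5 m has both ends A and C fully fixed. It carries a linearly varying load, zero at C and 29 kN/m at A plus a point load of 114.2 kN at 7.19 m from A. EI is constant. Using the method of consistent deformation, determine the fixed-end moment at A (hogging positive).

M_A = 307.1 kN·m

Take the two fixed-end moments M_A, M_C as redundants; the released structure is the simple span AC.
On the primary (simply-supported) span, the end slopes from the loading are:
  at A: triangular load, peak 29: w₀L³/(45EI) = 980.1/EI
  at C: triangular load, peak 29: 7w₀L³/(360EI) = 857.6/EI
  at A: point load 114.2 at a = 7.19: Pab(L + b)/(6LEI) = 810.9/EI
  at C: point load 114.2 at a = 7.19: Pab(L + a)/(6LEI) = 958.6/EI
  θ_A0 = 1791/EI,  θ_C0 = 1816/EI
Flexibility coefficients: a unit moment at one end gives L/(3EI) there and L/(6EI) at the far end, so f₁₁ = f₂₂ = 3.833/EI and f₁₂ = f₂₁ = 1.917/EI.
Compatibility — zero rotation at each built-in end:
  3.833 M_A + 1.917 M_C = 1791
  1.917 M_A + 3.833 M_C = 1816
Solving the pair gives M_A = 307.1 kN·m and M_C = 320.2 kN·m (hogging).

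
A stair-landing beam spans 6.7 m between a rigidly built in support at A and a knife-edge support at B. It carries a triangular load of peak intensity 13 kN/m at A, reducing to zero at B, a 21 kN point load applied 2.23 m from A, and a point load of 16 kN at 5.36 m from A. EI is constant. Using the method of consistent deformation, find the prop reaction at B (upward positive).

R_B = 23.08 kN

Choose R_B as the redundant. The primary structure is the cantilever fixed at A.
Downward deflection at the released point B due to the loads:
  triangular load, peak 13 at the fixed end: w₀L⁴/(30EI) = 873.2/EI
  point load 21 at a = 2.23: Pa²(3L − a)/(6EI) = 311/EI
  point load 16 at a = 5.36: Pa²(3L − a)/(6EI) = 1129/EI
  δ_0 = 2314/EI
Flexibility coefficient — unit upward force at B: δ_{BB} = L³/(3EI) = 100.3/EI.
The prop prevents deflection at B: R_B = δ_0/δ_{BB} = 2314/100.3 = 23.08 kN.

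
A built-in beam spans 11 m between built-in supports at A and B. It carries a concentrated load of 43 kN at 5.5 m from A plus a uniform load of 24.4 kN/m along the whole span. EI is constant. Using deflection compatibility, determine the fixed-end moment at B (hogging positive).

Take the two fixed-end moments M_A, M_B as redundants; the released structure is the simple span AB.
On the primary (simply-supported) span, the end slopes from the loading are:
  at A: point load 43 at a = 5.5: Pab(L + b)/(6LEI) = 325.2/EI
  at B: point load 43 at a = 5.5: Pab(L + a)/(6LEI) = 325.2/EI
  at A: UDL 24.4: wL³/(24EI) = 1353/EI
  at B: UDL 24.4: wL³/(24EI) = 1353/EI
  θ_A0 = 1678/EI,  θ_B0 = 1678/EI
Flexibility coefficients: a unit moment at one end gives L/(3EI) there and L/(6EI) at the far end, so f₁₁ = f₂₂ = 3.667/EI and f₁₂ = f₂₁ = 1.833/EI.
Compatibility — zero rotation at each built-in end:
  3.667 M_A + 1.833 M_B = 1678
  1.833 M_A + 3.667 M_B = 1678
Solving the pair gives M_A = 305.2 kN·m and M_B = 305.2 kN·m (hogging).

M_B = 305.2 kN·m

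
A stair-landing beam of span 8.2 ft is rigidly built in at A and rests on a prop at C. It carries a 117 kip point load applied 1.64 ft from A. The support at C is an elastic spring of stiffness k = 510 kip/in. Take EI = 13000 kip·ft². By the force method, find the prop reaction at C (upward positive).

Remove the prop at C; the released (primary) structure is a cantilever built in at A.
Deflection at C on the released cantilever, summing each load's contribution:
  point load 117 at a = 1.64: Pa²(3L − a)/(6EI) = 1204/EI
Tip deflection under a unit load at C: L³/(3EI) = 183.8/EI.
With EI = 13000 kip·ft²: δ_0 = 0.09263 ft and δ_{CC} = 0.014138 ft/kip.
Compatibility — the spring shortens by R_C/k under the reaction it provides: δ_0 − R_C·δ_{CC} = R_C/k. With 1/k = 1/(510×12) ft/kip = 0.000163 ft/kip, R_C = δ_0 / (δ_{CC} + 1/k) = 0.09263 / (0.014138 + 0.000163) = 6.477 kip.

R_C = 6.477 kip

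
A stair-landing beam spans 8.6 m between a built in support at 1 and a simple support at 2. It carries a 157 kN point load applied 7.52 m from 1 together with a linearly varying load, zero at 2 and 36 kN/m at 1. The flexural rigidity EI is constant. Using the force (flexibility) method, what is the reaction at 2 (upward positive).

R_2 = 158.5 kN

Release the roller at 2. Primary structure: cantilever fixed at 1.
Free-end deflection of the primary structure under the applied loading (downward +):
  point load 157 at a = 7.52: Pa²(3L − a)/(6EI) = 27050/EI
  triangular load, peak 36 at the fixed end: w₀L⁴/(30EI) = 6564/EI
  δ_0 = 33614/EI
Flexibility coefficient — unit upward force at 2: δ_{22} = L³/(3EI) = 212/EI.
The prop prevents deflection at 2: R_2 = δ_0/δ_{22} = 33614/212 = 158.5 kN.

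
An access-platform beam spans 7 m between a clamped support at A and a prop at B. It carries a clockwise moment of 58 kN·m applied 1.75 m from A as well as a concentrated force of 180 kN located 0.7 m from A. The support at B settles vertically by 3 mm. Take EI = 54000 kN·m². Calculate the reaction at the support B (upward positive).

R_B = 6.631 kN

Take the reaction at B as the redundant and release it; the primary structure is a cantilever fixed at A.
Downward deflection at the released point B due to the loads:
  clockwise couple 58 at a = 1.75: M₀a(2L − a)/(2EI) = 621.7/EI
  point load 180 at a = 0.7: Pa²(3L − a)/(6EI) = 298.4/EI
  δ_0 = 920.1/EI
Flexibility coefficient — unit upward force at B: δ_{BB} = L³/(3EI) = 114.3/EI.
With EI = 54000 kN·m²: δ_0 = 0.017039 m and δ_{BB} = 0.002117 m/kN.
Compatibility — the beam at B must follow the support down by 0.003 m: δ_0 − R_B·δ_{BB} = 0.003, so R_B = (0.017039 − 0.003)/0.002117 = 6.631 kN.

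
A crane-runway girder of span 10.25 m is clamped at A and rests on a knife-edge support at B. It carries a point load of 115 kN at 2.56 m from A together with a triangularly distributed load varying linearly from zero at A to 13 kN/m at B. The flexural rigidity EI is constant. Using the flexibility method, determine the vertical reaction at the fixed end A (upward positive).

R_A = 135.1 kN

Take the reaction at B as the redundant and release it; the primary structure is a cantilever fixed at A.
Free-end deflection of the primary structure under the applied loading (downward +):
  point load 115 at a = 2.56: Pa²(3L − a)/(6EI) = 3541/EI
  triangular load, peak 13 at the free end: 11w₀L⁴/(120EI) = 13154/EI
  δ_0 = 16695/EI
Tip deflection under a unit load at B: L³/(3EI) = 359/EI.
The prop prevents deflection at B: R_B = δ_0/δ_{BB} = 16695/359 = 46.51 kN.
Vertical equilibrium: R_A = ΣP − R_B = 181.6 − 46.51 = 135.1 kN.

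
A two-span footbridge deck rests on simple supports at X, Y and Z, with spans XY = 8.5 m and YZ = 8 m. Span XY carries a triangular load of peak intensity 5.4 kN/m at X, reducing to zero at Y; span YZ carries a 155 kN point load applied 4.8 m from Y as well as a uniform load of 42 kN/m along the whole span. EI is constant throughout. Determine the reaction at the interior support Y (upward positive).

Release continuity at Y by inserting a hinge; the redundant is the internal moment M_Y. The primary structure is two simply-supported spans XY and YZ.
Discontinuity in slope at Y on the released structure — sum the simple-span end rotations:
  span XY: triangular load, peak 5.4: 7w₀L³/(360EI) = 64.48/EI
  span YZ: point load 155 at a = 4.8: Pab(L + b)/(6LEI) = 555.5/EI
  span YZ: UDL 42: wL³/(24EI) = 896/EI
  relative rotation θ_0 = (64.48 + 1452)/EI = 1516/EI
A unit hogging moment at Y produces rotation L₁/(3EI) + L₂/(3EI) = 5.5/EI.
Compatibility: M_Y·(L₁+L₂)/(3EI) = θ_0, giving M_Y = 275.6 kN·m (hogging).
Span XY, ΣM about X with M_Y applied at Y: R_Y^{XY}·8.5 = 65.03 + 275.6, so R_Y^{XY} = 40.08 kN and R_X = 22.95 − 40.08 = -17.13 kN.
Span YZ, ΣM about Z: R_Y^{YZ}·8 = 1840 + 275.6, so R_Y^{YZ} = 264.5 kN and R_Z = 491 − 264.5 = 226.5 kN.
R_Y = 40.08 + 264.5 = 304.5 kN.

R_Y = 304.5 kN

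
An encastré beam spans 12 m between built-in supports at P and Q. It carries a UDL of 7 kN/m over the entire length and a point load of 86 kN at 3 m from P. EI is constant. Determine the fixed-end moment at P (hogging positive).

Release both end moments; the primary structure is a simply-supported span PQ with redundants M_P and M_Q.
On the primary (simply-supported) span, the end slopes from the loading are:
  at P: UDL 7: wL³/(24EI) = 504/EI
  at Q: UDL 7: wL³/(24EI) = 504/EI
  at P: point load 86 at a = 3: Pab(L + b)/(6LEI) = 677.2/EI
  at Q: point load 86 at a = 3: Pab(L + a)/(6LEI) = 483.8/EI
  θ_P0 = 1181/EI,  θ_Q0 = 987.8/EI
Flexibility coefficients: a unit moment at one end gives L/(3EI) there and L/(6EI) at the far end, so f₁₁ = f₂₂ = 4/EI and f₁₂ = f₂₁ = 2/EI.
Compatibility — zero rotation at each built-in end:
  4 M_P + 2 M_Q = 1181
  2 M_P + 4 M_Q = 987.8
Solving the pair gives M_P = 229.1 kN·m and M_Q = 132.4 kN·m (hogging).

M_P = 229.1 kN·m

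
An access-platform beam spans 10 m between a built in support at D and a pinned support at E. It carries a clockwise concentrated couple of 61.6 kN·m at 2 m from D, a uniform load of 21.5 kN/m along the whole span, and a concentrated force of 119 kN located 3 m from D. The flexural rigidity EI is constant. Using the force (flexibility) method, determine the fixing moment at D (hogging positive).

Take the reaction at E as the redundant and release it; the primary structure is a cantilever fixed at D.
Downward deflection at the released point E due to the loads:
  clockwise couple 61.6 at a = 2: M₀a(2L − a)/(2EI) = 1109/EI
  UDL 21.5: wL⁴/(8EI) = 26875/EI
  point load 119 at a = 3: Pa²(3L − a)/(6EI) = 4820/EI
  δ_0 = 32803/EI
Flexibility coefficient — unit upward force at E: δ_{EE} = L³/(3EI) = 333.3/EI.
Compatibility at E: δ_0 − R_E·δ_{EE} = 0, so R_E = 32803/333.3 = 98.41 kN.
Moment equilibrium about D: M_D = Σ(load moments about D) − R_E·L = 1494 − 98.41×10 = 509.5 kN·m.

M_D = 509.5 kN·m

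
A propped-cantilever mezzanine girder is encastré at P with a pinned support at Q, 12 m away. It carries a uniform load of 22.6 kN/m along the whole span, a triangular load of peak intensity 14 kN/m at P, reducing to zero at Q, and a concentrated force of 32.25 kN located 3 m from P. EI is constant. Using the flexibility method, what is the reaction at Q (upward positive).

Remove the prop at Q; the released (primary) structure is a cantilever built in at P.
Primary-structure tip deflection at Q by superposition:
  UDL 22.6: wL⁴/(8EI) = 58579/EI
  triangular load, peak 14 at the fixed end: w₀L⁴/(30EI) = 9677/EI
  point load 32.25 at a = 3: Pa²(3L − a)/(6EI) = 1596/EI
  δ_0 = 69852/EI
Tip deflection under a unit load at Q: L³/(3EI) = 576/EI.
Compatibility at Q: δ_0 − R_Q·δ_{QQ} = 0, so R_Q = 69852/576 = 121.3 kN.

R_Q = 121.3 kN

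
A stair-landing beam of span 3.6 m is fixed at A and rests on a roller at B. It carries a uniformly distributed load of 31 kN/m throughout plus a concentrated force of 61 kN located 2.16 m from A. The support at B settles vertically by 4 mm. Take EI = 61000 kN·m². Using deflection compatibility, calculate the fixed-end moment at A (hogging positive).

Choose R_B as the redundant. The primary structure is the cantilever fixed at A.
Deflection at B on the released cantilever, summing each load's contribution:
  UDL 31: wL⁴/(8EI) = 650.9/EI
  point load 61 at a = 2.16: Pa²(3L − a)/(6EI) = 409.8/EI
  δ_0 = 1061/EI
Tip deflection under a unit load at B: L³/(3EI) = 15.55/EI.
With EI = 61000 kN·m²: δ_0 = 0.017388 m and δ_{BB} = 0.000255 m/kN.
Compatibility — the beam at B must follow the support down by 0.004 m: δ_0 − R_B·δ_{BB} = 0.004, so R_B = (0.017388 − 0.004)/0.000255 = 52.51 kN.
Moment equilibrium about A: M_A = Σ(load moments about A) − R_B·L = 332.6 − 52.51×3.6 = 143.6 kN·m.

M_A = 143.6 kN·m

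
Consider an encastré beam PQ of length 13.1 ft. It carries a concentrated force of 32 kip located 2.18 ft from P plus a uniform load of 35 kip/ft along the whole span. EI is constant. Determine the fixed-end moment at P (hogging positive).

Release both end moments; the primary structure is a simply-supported span PQ with redundants M_P and M_Q.
On the primary (simply-supported) span, the end slopes from the loading are:
  at P: point load 32 at a = 2.18: Pab(L + b)/(6LEI) = 232.8/EI
  at Q: point load 32 at a = 2.18: Pab(L + a)/(6LEI) = 148.1/EI
  at P: UDL 35: wL³/(24EI) = 3278/EI
  at Q: UDL 35: wL³/(24EI) = 3278/EI
  θ_P0 = 3511/EI,  θ_Q0 = 3427/EI
Flexibility coefficients: a unit moment at one end gives L/(3EI) there and L/(6EI) at the far end, so f₁₁ = f₂₂ = 4.367/EI and f₁₂ = f₂₁ = 2.183/EI.
Compatibility — zero rotation at each built-in end:
  4.367 M_P + 2.183 M_Q = 3511
  2.183 M_P + 4.367 M_Q = 3427
Solving the pair gives M_P = 549 kip·ft and M_Q = 510.2 kip·ft (hogging).

M_P = 549 kip·ft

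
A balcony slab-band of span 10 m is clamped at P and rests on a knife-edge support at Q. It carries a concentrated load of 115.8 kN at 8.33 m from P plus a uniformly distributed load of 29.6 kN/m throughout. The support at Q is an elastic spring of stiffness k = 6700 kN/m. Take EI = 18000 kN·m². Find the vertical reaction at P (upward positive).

Release the roller at Q. Primary structure: cantilever fixed at P.
Free-end deflection of the primary structure under the applied loading (downward +):
  point load 115.8 at a = 8.33: Pa²(3L − a)/(6EI) = 29021/EI
  UDL 29.6: wL⁴/(8EI) = 37000/EI
  δ_0 = 66021/EI
Tip deflection under a unit load at Q: L³/(3EI) = 333.3/EI.
With EI = 18000 kN·m²: δ_0 = 3.6678 m and δ_{QQ} = 0.018519 m/kN.
Compatibility — the spring shortens by R_Q/k under the reaction it provides: δ_0 − R_Q·δ_{QQ} = R_Q/k. With 1/k = 0.000149 m/kN, R_Q = δ_0 / (δ_{QQ} + 1/k) = 3.6678 / (0.018519 + 0.000149) = 196.5 kN.
Vertical equilibrium: R_P = ΣP − R_Q = 411.8 − 196.5 = 215.3 kN.

R_P = 215.3 kN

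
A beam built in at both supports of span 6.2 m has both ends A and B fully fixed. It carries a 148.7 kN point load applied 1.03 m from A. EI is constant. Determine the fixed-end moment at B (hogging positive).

M_B = 21.22 kN·m

Take the two fixed-end moments M_A, M_B as redundants; the released structure is the simple span AB.
End rotations of the released simple span under the applied load (×1/EI):
  at A: point load 148.7 at a = 1.03: Pab(L + b)/(6LEI) = 242/EI
  at B: point load 148.7 at a = 1.03: Pab(L + a)/(6LEI) = 153.9/EI
  θ_A0 = 242/EI,  θ_B0 = 153.9/EI
Flexibility coefficients: a unit moment at one end gives L/(3EI) there and L/(6EI) at the far end, so f₁₁ = f₂₂ = 2.067/EI and f₁₂ = f₂₁ = 1.033/EI.
Compatibility — zero rotation at each built-in end:
  2.067 M_A + 1.033 M_B = 242
  1.033 M_A + 2.067 M_B = 153.9
Solving the pair gives M_A = 106.5 kN·m and M_B = 21.22 kN·m (hogging).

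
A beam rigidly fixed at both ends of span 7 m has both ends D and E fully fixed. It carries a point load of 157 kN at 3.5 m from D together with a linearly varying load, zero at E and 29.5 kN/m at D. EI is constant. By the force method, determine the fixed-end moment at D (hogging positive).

Release both end moments; the primary structure is a simply-supported span DE with redundants M_D and M_E.
On the primary (simply-supported) span, the end slopes from the loading are:
  at D: point load 157 at a = 3.5: Pab(L + b)/(6LEI) = 480.8/EI
  at E: point load 157 at a = 3.5: Pab(L + a)/(6LEI) = 480.8/EI
  at D: triangular load, peak 29.5: w₀L³/(45EI) = 224.9/EI
  at E: triangular load, peak 29.5: 7w₀L³/(360EI) = 196.7/EI
  θ_D0 = 705.7/EI,  θ_E0 = 677.6/EI
Flexibility coefficients: a unit moment at one end gives L/(3EI) there and L/(6EI) at the far end, so f₁₁ = f₂₂ = 2.333/EI and f₁₂ = f₂₁ = 1.167/EI.
Compatibility — zero rotation at each built-in end:
  2.333 M_D + 1.167 M_E = 705.7
  1.167 M_D + 2.333 M_E = 677.6
Solving the pair gives M_D = 209.7 kN·m and M_E = 185.6 kN·m (hogging).

M_D = 209.7 kN·m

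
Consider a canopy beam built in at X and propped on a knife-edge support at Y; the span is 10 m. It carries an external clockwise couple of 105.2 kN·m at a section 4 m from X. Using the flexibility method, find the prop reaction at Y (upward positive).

Remove the prop at Y; the released (primary) structure is a cantilever built in at X.
Free-end deflection of the primary structure under the applied loading (downward +):
  clockwise couple 105.2 at a = 4: M₀a(2L − a)/(2EI) = 3366/EI
Tip deflection under a unit load at Y: L³/(3EI) = 333.3/EI.
The prop prevents deflection at Y: R_Y = δ_0/δ_{YY} = 3366/333.3 = 10.1 kN.

R_Y = 10.1 kN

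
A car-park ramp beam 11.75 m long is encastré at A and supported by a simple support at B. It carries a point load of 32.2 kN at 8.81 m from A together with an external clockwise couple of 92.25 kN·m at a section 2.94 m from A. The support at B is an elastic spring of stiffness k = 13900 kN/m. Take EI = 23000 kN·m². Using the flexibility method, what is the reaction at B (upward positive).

R_B = 25.45 kN

Take the reaction at B as the redundant and release it; the primary structure is a cantilever fixed at A.
Deflection at B on the released cantilever, summing each load's contribution:
  point load 32.2 at a = 8.81: Pa²(3L − a)/(6EI) = 11013/EI
  clockwise couple 92.25 at a = 2.94: M₀a(2L − a)/(2EI) = 2788/EI
  δ_0 = 13801/EI
Flexibility coefficient — unit upward force at B: δ_{BB} = L³/(3EI) = 540.7/EI.
With EI = 23000 kN·m²: δ_0 = 0.60006 m and δ_{BB} = 0.023511 m/kN.
Compatibility — the spring shortens by R_B/k under the reaction it provides: δ_0 − R_B·δ_{BB} = R_B/k. With 1/k = 0.000072 m/kN, R_B = δ_0 / (δ_{BB} + 1/k) = 0.60006 / (0.023511 + 0.000072) = 25.45 kN.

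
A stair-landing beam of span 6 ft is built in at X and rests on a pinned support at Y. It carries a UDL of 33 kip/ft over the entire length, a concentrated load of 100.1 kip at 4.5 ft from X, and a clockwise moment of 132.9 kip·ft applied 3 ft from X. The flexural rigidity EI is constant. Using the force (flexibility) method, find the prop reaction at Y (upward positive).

Take the reaction at Y as the redundant and release it; the primary structure is a cantilever fixed at X.
Primary-structure tip deflection at Y by superposition:
  UDL 33: wL⁴/(8EI) = 5346/EI
  point load 100.1 at a = 4.5: Pa²(3L − a)/(6EI) = 4561/EI
  clockwise couple 132.9 at a = 3: M₀a(2L − a)/(2EI) = 1794/EI
  δ_0 = 11701/EI
Flexibility coefficient — unit upward force at Y: δ_{YY} = L³/(3EI) = 72/EI.
The prop prevents deflection at Y: R_Y = δ_0/δ_{YY} = 11701/72 = 162.5 kip.

R_Y = 162.5 kip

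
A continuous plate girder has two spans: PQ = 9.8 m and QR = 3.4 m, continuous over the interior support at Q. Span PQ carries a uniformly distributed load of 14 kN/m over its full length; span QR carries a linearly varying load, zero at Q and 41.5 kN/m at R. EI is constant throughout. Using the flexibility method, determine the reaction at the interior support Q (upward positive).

R_Q = 144.4 kN

Release continuity at Q by inserting a hinge; the redundant is the internal moment M_Q. The primary structure is two simply-supported spans PQ and QR.
End slopes at the hinge Q, treating each span as simply supported:
  span PQ: UDL 14: wL³/(24EI) = 549/EI
  span QR: triangular load, peak 41.5: 7w₀L³/(360EI) = 31.72/EI
  relative rotation θ_0 = (549 + 31.72)/EI = 580.7/EI
A unit hogging moment at Q produces rotation L₁/(3EI) + L₂/(3EI) = 4.4/EI.
Slope continuity at Q: θ_0 = M_Q·4.4/EI, so M_Q = 580.7/4.4 = 132 kN·m (hogging).
Span PQ, ΣM about P with M_Q applied at Q: R_Q^{PQ}·9.8 = 672.3 + 132, so R_Q^{PQ} = 82.07 kN and R_P = 137.2 − 82.07 = 55.13 kN.
Span QR, ΣM about R: R_Q^{QR}·3.4 = 79.96 + 132, so R_Q^{QR} = 62.34 kN and R_R = 70.55 − 62.34 = 8.213 kN.
R_Q = 82.07 + 62.34 = 144.4 kN.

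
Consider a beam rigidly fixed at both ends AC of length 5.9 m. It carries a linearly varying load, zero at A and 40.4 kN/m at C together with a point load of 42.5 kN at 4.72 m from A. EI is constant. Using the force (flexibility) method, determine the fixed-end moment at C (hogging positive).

Take the two fixed-end moments M_A, M_C as redundants; the released structure is the simple span AC.
End rotations of the released simple span under the applied load (×1/EI):
  at A: triangular load, peak 40.4: 7w₀L³/(360EI) = 161.3/EI
  at C: triangular load, peak 40.4: w₀L³/(45EI) = 184.4/EI
  at A: point load 42.5 at a = 4.72: Pab(L + b)/(6LEI) = 47.34/EI
  at C: point load 42.5 at a = 4.72: Pab(L + a)/(6LEI) = 71.01/EI
  θ_A0 = 208.7/EI,  θ_C0 = 255.4/EI
Flexibility coefficients: a unit moment at one end gives L/(3EI) there and L/(6EI) at the far end, so f₁₁ = f₂₂ = 1.967/EI and f₁₂ = f₂₁ = 0.9833/EI.
Compatibility — zero rotation at each built-in end:
  1.967 M_A + 0.9833 M_C = 208.7
  0.9833 M_A + 1.967 M_C = 255.4
Solving the pair gives M_A = 54.9 kN·m and M_C = 102.4 kN·m (hogging).

M_C = 102.4 kN·m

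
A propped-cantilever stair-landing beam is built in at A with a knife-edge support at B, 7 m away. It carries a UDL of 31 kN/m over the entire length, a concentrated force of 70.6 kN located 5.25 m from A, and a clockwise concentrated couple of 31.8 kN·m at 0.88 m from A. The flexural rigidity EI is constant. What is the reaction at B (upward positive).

R_B = 127.7 kN

Remove the prop at B; the released (primary) structure is a cantilever built in at A.
Downward deflection at the released point B due to the loads:
  UDL 31: wL⁴/(8EI) = 9304/EI
  point load 70.6 at a = 5.25: Pa²(3L − a)/(6EI) = 5108/EI
  clockwise couple 31.8 at a = 0.88: M₀a(2L − a)/(2EI) = 183.6/EI
  δ_0 = 14595/EI
Tip deflection under a unit load at B: L³/(3EI) = 114.3/EI.
The prop prevents deflection at B: R_B = δ_0/δ_{BB} = 14595/114.3 = 127.7 kN.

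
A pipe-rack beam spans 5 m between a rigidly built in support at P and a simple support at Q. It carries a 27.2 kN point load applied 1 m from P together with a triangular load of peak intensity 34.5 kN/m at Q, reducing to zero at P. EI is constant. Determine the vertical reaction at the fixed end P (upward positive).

Choose R_Q as the redundant. The primary structure is the cantilever fixed at P.
Primary-structure tip deflection at Q by superposition:
  point load 27.2 at a = 1: Pa²(3L − a)/(6EI) = 63.47/EI
  triangular load, peak 34.5 at the free end: 11w₀L⁴/(120EI) = 1977/EI
  δ_0 = 2040/EI
Tip deflection under a unit load at Q: L³/(3EI) = 41.67/EI.
The prop prevents deflection at Q: R_Q = δ_0/δ_{QQ} = 2040/41.67 = 48.96 kN.
Vertical equilibrium: R_P = ΣP − R_Q = 113.5 − 48.96 = 64.49 kN.

R_P = 64.49 kN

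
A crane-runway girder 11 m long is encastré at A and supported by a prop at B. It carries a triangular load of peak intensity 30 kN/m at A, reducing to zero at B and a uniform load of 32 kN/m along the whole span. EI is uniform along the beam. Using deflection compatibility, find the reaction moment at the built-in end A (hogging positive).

Take the reaction at B as the redundant and release it; the primary structure is a cantilever fixed at A.
Free-end deflection of the primary structure under the applied loading (downward +):
  triangular load, peak 30 at the fixed end: w₀L⁴/(30EI) = 14641/EI
  UDL 32: wL⁴/(8EI) = 58564/EI
  δ_0 = 73205/EI
Tip deflection under a unit load at B: L³/(3EI) = 443.7/EI.
The prop prevents deflection at B: R_B = δ_0/δ_{BB} = 73205/443.7 = 165 kN.
Moment equilibrium about A: M_A = Σ(load moments about A) − R_B·L = 2541 − 165×11 = 726 kN·m.

M_A = 726 kN·m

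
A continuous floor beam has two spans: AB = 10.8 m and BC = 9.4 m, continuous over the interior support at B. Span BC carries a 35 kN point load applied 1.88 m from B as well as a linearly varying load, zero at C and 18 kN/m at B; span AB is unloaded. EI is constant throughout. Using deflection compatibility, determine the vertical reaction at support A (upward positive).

R_A = -6.61 kN

Take M_B as the redundant. Released structure: two simple spans AB and BC with a hinge at B.
End slopes at the hinge B, treating each span as simply supported:
  span BC: point load 35 at a = 1.88: Pab(L + b)/(6LEI) = 148.4/EI
  span BC: triangular load, peak 18: w₀L³/(45EI) = 332.2/EI
  relative rotation θ_0 = (0 + 480.7)/EI = 480.7/EI
A unit hogging moment at B produces rotation L₁/(3EI) + L₂/(3EI) = 6.733/EI.
Compatibility: M_B·(L₁+L₂)/(3EI) = θ_0, giving M_B = 71.39 kN·m (hogging).
Span AB, ΣM about A with M_B applied at B: R_B^{AB}·10.8 = 0 + 71.39, so R_B^{AB} = 6.61 kN and R_A = 0 − 6.61 = -6.61 kN.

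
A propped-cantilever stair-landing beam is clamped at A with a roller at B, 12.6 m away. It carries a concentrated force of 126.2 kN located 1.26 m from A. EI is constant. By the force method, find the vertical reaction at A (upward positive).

R_A = 124.4 kN

Choose R_B as the redundant. The primary structure is the cantilever fixed at A.
Deflection at B on the released cantilever, summing each load's contribution:
  point load 126.2 at a = 1.26: Pa²(3L − a)/(6EI) = 1220/EI
Flexibility coefficient — unit upward force at B: δ_{BB} = L³/(3EI) = 666.8/EI.
Compatibility at B: δ_0 − R_B·δ_{BB} = 0, so R_B = 1220/666.8 = 1.83 kN.
Vertical equilibrium: R_A = ΣP − R_B = 126.2 − 1.83 = 124.4 kN.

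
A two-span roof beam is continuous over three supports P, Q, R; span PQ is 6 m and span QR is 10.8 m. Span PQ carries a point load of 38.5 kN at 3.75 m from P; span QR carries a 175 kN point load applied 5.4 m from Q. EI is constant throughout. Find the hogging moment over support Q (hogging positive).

M_Q = 243.5 kN·m

Insert a hinge at Q; M_Q is the redundant, and each span becomes simply supported.
Discontinuity in slope at Q on the released structure — sum the simple-span end rotations:
  span PQ: point load 38.5 at a = 3.75: Pab(L + a)/(6LEI) = 87.98/EI
  span QR: point load 175 at a = 5.4: Pab(L + b)/(6LEI) = 1276/EI
  relative rotation θ_0 = (87.98 + 1276)/EI = 1364/EI
A unit hogging moment at Q produces rotation L₁/(3EI) + L₂/(3EI) = 5.6/EI.
Compatibility: M_Q·(L₁+L₂)/(3EI) = θ_0, giving M_Q = 243.5 kN·m (hogging).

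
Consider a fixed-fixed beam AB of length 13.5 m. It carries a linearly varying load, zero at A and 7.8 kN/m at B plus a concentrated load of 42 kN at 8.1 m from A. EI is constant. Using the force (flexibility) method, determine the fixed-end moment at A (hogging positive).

M_A = 101.8 kN·m

Take the two fixed-end moments M_A, M_B as redundants; the released structure is the simple span AB.
On the primary (simply-supported) span, the end slopes from the loading are:
  at A: triangular load, peak 7.8: 7w₀L³/(360EI) = 373.2/EI
  at B: triangular load, peak 7.8: w₀L³/(45EI) = 426.5/EI
  at A: point load 42 at a = 8.1: Pab(L + b)/(6LEI) = 428.7/EI
  at B: point load 42 at a = 8.1: Pab(L + a)/(6LEI) = 489.9/EI
  θ_A0 = 801.8/EI,  θ_B0 = 916.4/EI
Flexibility coefficients: a unit moment at one end gives L/(3EI) there and L/(6EI) at the far end, so f₁₁ = f₂₂ = 4.5/EI and f₁₂ = f₂₁ = 2.25/EI.
Compatibility — zero rotation at each built-in end:
  4.5 M_A + 2.25 M_B = 801.8
  2.25 M_A + 4.5 M_B = 916.4
Solving the pair gives M_A = 101.8 kN·m and M_B = 152.7 kN·m (hogging).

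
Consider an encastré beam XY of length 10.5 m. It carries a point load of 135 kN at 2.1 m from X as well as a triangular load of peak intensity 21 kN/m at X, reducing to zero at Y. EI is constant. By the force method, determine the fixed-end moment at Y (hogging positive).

Release both end moments; the primary structure is a simply-supported span XY with redundants M_X and M_Y.
End rotations of the released simple span under the applied load (×1/EI):
  at X: point load 135 at a = 2.1: Pab(L + b)/(6LEI) = 714.4/EI
  at Y: point load 135 at a = 2.1: Pab(L + a)/(6LEI) = 476.3/EI
  at X: triangular load, peak 21: w₀L³/(45EI) = 540.2/EI
  at Y: triangular load, peak 21: 7w₀L³/(360EI) = 472.7/EI
  θ_X0 = 1255/EI,  θ_Y0 = 949/EI
Flexibility coefficients: a unit moment at one end gives L/(3EI) there and L/(6EI) at the far end, so f₁₁ = f₂₂ = 3.5/EI and f₁₂ = f₂₁ = 1.75/EI.
Compatibility — zero rotation at each built-in end:
  3.5 M_X + 1.75 M_Y = 1255
  1.75 M_X + 3.5 M_Y = 949
Solving the pair gives M_X = 297.2 kN·m and M_Y = 122.5 kN·m (hogging).

M_Y = 122.5 kN·m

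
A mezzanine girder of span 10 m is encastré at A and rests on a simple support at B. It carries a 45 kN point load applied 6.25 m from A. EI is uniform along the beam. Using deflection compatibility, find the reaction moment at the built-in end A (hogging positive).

M_A = 72.51 kN·m

Release the roller at B. Primary structure: cantilever fixed at A.
Primary-structure tip deflection at B by superposition:
  point load 45 at a = 6.25: Pa²(3L − a)/(6EI) = 6958/EI
Tip deflection under a unit load at B: L³/(3EI) = 333.3/EI.
Compatibility at B: δ_0 − R_B·δ_{BB} = 0, so R_B = 6958/333.3 = 20.87 kN.
Moment equilibrium about A: M_A = Σ(load moments about A) − R_B·L = 281.2 − 20.87×10 = 72.51 kN·m.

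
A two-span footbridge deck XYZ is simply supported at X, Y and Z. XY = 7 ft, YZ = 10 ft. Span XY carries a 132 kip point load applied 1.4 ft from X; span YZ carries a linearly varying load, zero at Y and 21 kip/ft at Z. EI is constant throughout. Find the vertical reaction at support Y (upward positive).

Insert a hinge at Y; M_Y is the redundant, and each span becomes simply supported.
Rotations at Y on the released spans (each span's end-slope, ×1/EI):
  span XY: point load 132 at a = 1.4: Pab(L + a)/(6LEI) = 207/EI
  span YZ: triangular load, peak 21: 7w₀L³/(360EI) = 408.3/EI
  relative rotation θ_0 = (207 + 408.3)/EI = 615.3/EI
A unit hogging moment at Y produces rotation L₁/(3EI) + L₂/(3EI) = 5.667/EI.
Slope continuity at Y: θ_0 = M_Y·5.667/EI, so M_Y = 615.3/5.667 = 108.6 kip·ft (hogging).
Span XY, ΣM about X with M_Y applied at Y: R_Y^{XY}·7 = 184.8 + 108.6, so R_Y^{XY} = 41.91 kip and R_X = 132 − 41.91 = 90.09 kip.
Span YZ, ΣM about Z: R_Y^{YZ}·10 = 350 + 108.6, so R_Y^{YZ} = 45.86 kip and R_Z = 105 − 45.86 = 59.14 kip.
R_Y = 41.91 + 45.86 = 87.77 kip.

R_Y = 87.77 kip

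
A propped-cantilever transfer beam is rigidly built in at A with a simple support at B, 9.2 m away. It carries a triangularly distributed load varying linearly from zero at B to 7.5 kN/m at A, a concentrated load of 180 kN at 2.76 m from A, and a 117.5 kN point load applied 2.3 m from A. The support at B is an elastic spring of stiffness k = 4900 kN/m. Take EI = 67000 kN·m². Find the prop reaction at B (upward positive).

R_B = 36.92 kN

Choose R_B as the redundant. The primary structure is the cantilever fixed at A.
Free-end deflection of the primary structure under the applied loading (downward +):
  triangular load, peak 7.5 at the fixed end: w₀L⁴/(30EI) = 1791/EI
  point load 180 at a = 2.76: Pa²(3L − a)/(6EI) = 5677/EI
  point load 117.5 at a = 2.3: Pa²(3L − a)/(6EI) = 2621/EI
  δ_0 = 10089/EI
Tip deflection under a unit load at B: L³/(3EI) = 259.6/EI.
With EI = 67000 kN·m²: δ_0 = 0.15058 m and δ_{BB} = 0.003874 m/kN.
Compatibility — the spring shortens by R_B/k under the reaction it provides: δ_0 − R_B·δ_{BB} = R_B/k. With 1/k = 0.000204 m/kN, R_B = δ_0 / (δ_{BB} + 1/k) = 0.15058 / (0.003874 + 0.000204) = 36.92 kN.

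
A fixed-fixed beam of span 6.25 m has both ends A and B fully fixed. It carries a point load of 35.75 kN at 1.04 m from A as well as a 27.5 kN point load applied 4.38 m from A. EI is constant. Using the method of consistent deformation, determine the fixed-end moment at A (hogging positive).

M_A = 36.62 kN·m

Take the two fixed-end moments M_A, M_B as redundants; the released structure is the simple span AB.
End rotations of the released simple span under the applied load (×1/EI):
  at A: point load 35.75 at a = 1.04: Pab(L + b)/(6LEI) = 59.2/EI
  at B: point load 35.75 at a = 1.04: Pab(L + a)/(6LEI) = 37.66/EI
  at A: point load 27.5 at a = 4.38: Pab(L + b)/(6LEI) = 48.77/EI
  at B: point load 27.5 at a = 4.38: Pab(L + a)/(6LEI) = 63.85/EI
  θ_A0 = 108/EI,  θ_B0 = 101.5/EI
Flexibility coefficients: a unit moment at one end gives L/(3EI) there and L/(6EI) at the far end, so f₁₁ = f₂₂ = 2.083/EI and f₁₂ = f₂₁ = 1.042/EI.
Compatibility — zero rotation at each built-in end:
  2.083 M_A + 1.042 M_B = 108
  1.042 M_A + 2.083 M_B = 101.5
Solving the pair gives M_A = 36.62 kN·m and M_B = 30.41 kN·m (hogging).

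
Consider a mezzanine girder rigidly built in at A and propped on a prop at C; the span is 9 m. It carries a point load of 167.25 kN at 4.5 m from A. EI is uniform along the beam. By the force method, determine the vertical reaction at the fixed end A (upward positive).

Release the roller at C. Primary structure: cantilever fixed at A.
Downward deflection at the released point C due to the loads:
  point load 167.25 at a = 4.5: Pa²(3L − a)/(6EI) = 12701/EI
Tip deflection under a unit load at C: L³/(3EI) = 243/EI.
Compatibility at C: δ_0 − R_C·δ_{CC} = 0, so R_C = 12701/243 = 52.27 kN.
Vertical equilibrium: R_A = ΣP − R_C = 167.2 − 52.27 = 115 kN.

R_A = 115 kN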